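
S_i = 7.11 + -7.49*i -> [7.11, -0.38, -7.87, -15.36, -22.85]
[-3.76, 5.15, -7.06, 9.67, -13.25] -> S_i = -3.76*(-1.37)^i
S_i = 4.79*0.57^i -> [4.79, 2.73, 1.56, 0.89, 0.51]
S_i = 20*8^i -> [20, 160, 1280, 10240, 81920]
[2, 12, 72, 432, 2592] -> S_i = 2*6^i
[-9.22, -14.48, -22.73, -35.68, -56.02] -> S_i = -9.22*1.57^i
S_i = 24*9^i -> [24, 216, 1944, 17496, 157464]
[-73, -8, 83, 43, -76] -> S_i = Random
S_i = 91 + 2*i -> [91, 93, 95, 97, 99]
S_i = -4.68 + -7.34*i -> [-4.68, -12.02, -19.36, -26.7, -34.04]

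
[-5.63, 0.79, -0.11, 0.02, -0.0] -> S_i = -5.63*(-0.14)^i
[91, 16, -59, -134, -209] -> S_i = 91 + -75*i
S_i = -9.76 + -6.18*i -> [-9.76, -15.94, -22.12, -28.3, -34.48]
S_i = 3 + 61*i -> [3, 64, 125, 186, 247]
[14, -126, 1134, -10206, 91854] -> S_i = 14*-9^i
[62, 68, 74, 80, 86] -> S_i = 62 + 6*i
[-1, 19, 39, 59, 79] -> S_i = -1 + 20*i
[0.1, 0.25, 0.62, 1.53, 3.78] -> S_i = 0.10*2.48^i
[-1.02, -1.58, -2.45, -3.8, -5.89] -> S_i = -1.02*1.55^i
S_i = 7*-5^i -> [7, -35, 175, -875, 4375]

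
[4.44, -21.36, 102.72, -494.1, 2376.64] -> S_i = 4.44*(-4.81)^i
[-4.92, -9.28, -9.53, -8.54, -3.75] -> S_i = Random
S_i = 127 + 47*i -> [127, 174, 221, 268, 315]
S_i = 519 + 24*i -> [519, 543, 567, 591, 615]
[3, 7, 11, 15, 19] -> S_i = 3 + 4*i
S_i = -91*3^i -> [-91, -273, -819, -2457, -7371]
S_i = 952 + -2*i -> [952, 950, 948, 946, 944]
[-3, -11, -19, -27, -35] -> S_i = -3 + -8*i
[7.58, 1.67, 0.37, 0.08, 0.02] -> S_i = 7.58*0.22^i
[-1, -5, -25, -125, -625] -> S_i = -1*5^i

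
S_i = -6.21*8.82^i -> [-6.21, -54.77, -483.09, -4260.86, -37580.79]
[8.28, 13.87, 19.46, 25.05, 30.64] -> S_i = 8.28 + 5.59*i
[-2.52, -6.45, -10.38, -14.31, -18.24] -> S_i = -2.52 + -3.93*i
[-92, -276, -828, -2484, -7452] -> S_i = -92*3^i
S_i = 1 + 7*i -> [1, 8, 15, 22, 29]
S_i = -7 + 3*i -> [-7, -4, -1, 2, 5]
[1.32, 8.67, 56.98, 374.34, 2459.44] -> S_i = 1.32*6.57^i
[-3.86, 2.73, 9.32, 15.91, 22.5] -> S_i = -3.86 + 6.59*i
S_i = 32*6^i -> [32, 192, 1152, 6912, 41472]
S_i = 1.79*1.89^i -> [1.79, 3.38, 6.39, 12.08, 22.84]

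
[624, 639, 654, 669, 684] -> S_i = 624 + 15*i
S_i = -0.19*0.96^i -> [-0.19, -0.18, -0.18, -0.17, -0.16]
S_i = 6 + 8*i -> [6, 14, 22, 30, 38]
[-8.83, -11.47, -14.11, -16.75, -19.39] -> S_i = -8.83 + -2.64*i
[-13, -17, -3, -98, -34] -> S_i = Random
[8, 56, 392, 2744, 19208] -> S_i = 8*7^i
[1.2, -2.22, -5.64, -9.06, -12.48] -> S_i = 1.20 + -3.42*i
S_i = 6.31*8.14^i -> [6.31, 51.36, 418.1, 3403.32, 27703.01]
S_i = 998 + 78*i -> [998, 1076, 1154, 1232, 1310]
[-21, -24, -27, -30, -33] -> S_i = -21 + -3*i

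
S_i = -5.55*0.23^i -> [-5.55, -1.28, -0.29, -0.07, -0.02]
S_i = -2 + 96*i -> [-2, 94, 190, 286, 382]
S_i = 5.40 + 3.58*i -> [5.4, 8.98, 12.56, 16.14, 19.72]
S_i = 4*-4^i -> [4, -16, 64, -256, 1024]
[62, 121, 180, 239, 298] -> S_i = 62 + 59*i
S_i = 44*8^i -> [44, 352, 2816, 22528, 180224]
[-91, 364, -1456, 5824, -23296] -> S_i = -91*-4^i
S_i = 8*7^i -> [8, 56, 392, 2744, 19208]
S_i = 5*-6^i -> [5, -30, 180, -1080, 6480]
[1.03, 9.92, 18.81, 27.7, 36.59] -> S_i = 1.03 + 8.89*i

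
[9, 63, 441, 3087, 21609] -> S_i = 9*7^i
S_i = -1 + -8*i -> [-1, -9, -17, -25, -33]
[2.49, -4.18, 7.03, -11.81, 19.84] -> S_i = 2.49*(-1.68)^i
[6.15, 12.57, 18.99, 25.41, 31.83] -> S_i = 6.15 + 6.42*i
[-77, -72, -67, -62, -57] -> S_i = -77 + 5*i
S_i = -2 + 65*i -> [-2, 63, 128, 193, 258]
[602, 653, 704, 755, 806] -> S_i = 602 + 51*i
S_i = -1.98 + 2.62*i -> [-1.98, 0.64, 3.26, 5.88, 8.5]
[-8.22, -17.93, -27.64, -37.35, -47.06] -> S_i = -8.22 + -9.71*i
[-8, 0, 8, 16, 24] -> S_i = -8 + 8*i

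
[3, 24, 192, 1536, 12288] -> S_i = 3*8^i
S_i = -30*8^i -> [-30, -240, -1920, -15360, -122880]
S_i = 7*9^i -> [7, 63, 567, 5103, 45927]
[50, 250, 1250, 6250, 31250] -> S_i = 50*5^i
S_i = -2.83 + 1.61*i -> [-2.83, -1.22, 0.39, 2.0, 3.61]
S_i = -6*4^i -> [-6, -24, -96, -384, -1536]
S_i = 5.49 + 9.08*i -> [5.49, 14.57, 23.65, 32.73, 41.81]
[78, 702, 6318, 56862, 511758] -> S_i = 78*9^i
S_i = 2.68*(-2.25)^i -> [2.68, -6.03, 13.57, -30.53, 68.69]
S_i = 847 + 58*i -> [847, 905, 963, 1021, 1079]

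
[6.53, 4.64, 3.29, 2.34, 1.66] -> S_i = 6.53*0.71^i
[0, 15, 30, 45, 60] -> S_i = 0 + 15*i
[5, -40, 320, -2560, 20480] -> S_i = 5*-8^i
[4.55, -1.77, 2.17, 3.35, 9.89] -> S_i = Random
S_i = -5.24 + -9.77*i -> [-5.24, -15.01, -24.78, -34.55, -44.32]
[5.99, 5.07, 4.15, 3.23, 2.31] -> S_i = 5.99 + -0.92*i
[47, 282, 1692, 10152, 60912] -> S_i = 47*6^i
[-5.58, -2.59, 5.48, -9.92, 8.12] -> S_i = Random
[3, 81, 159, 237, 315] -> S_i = 3 + 78*i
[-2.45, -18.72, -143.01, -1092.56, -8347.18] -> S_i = -2.45*7.64^i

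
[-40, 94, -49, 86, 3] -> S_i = Random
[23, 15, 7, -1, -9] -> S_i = 23 + -8*i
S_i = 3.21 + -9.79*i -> [3.21, -6.58, -16.37, -26.16, -35.95]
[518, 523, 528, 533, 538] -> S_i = 518 + 5*i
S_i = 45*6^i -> [45, 270, 1620, 9720, 58320]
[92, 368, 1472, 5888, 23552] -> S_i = 92*4^i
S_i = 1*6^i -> [1, 6, 36, 216, 1296]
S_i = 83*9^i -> [83, 747, 6723, 60507, 544563]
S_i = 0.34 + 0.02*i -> [0.34, 0.36, 0.38, 0.4, 0.42]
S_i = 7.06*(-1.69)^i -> [7.06, -11.93, 20.16, -34.08, 57.59]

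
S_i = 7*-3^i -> [7, -21, 63, -189, 567]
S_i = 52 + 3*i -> [52, 55, 58, 61, 64]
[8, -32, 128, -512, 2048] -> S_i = 8*-4^i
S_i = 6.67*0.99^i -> [6.67, 6.6, 6.54, 6.47, 6.41]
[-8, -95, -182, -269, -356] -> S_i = -8 + -87*i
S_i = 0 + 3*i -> [0, 3, 6, 9, 12]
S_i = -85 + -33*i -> [-85, -118, -151, -184, -217]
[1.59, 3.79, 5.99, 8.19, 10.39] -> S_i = 1.59 + 2.20*i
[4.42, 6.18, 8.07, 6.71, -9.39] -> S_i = Random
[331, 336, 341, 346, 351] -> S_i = 331 + 5*i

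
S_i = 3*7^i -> [3, 21, 147, 1029, 7203]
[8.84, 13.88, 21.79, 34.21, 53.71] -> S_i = 8.84*1.57^i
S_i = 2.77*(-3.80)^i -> [2.77, -10.53, 40.0, -152.0, 577.58]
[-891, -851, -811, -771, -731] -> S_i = -891 + 40*i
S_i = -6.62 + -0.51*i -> [-6.62, -7.13, -7.64, -8.15, -8.66]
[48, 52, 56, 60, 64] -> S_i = 48 + 4*i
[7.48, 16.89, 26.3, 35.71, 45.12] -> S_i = 7.48 + 9.41*i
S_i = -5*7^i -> [-5, -35, -245, -1715, -12005]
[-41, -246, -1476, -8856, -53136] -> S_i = -41*6^i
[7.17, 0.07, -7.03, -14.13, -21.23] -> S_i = 7.17 + -7.10*i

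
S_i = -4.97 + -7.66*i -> [-4.97, -12.63, -20.29, -27.95, -35.61]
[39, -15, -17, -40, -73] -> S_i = Random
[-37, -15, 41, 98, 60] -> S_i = Random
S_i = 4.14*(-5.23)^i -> [4.14, -21.65, 113.24, -592.25, 3097.47]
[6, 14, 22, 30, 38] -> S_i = 6 + 8*i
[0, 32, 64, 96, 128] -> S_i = 0 + 32*i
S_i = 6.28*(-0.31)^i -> [6.28, -1.95, 0.6, -0.19, 0.06]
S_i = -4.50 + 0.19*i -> [-4.5, -4.31, -4.12, -3.93, -3.74]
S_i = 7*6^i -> [7, 42, 252, 1512, 9072]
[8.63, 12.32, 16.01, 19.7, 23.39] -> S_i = 8.63 + 3.69*i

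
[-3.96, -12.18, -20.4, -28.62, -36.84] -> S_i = -3.96 + -8.22*i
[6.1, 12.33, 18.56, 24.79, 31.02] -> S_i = 6.10 + 6.23*i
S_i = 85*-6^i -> [85, -510, 3060, -18360, 110160]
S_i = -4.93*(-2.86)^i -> [-4.93, 14.1, -40.33, 115.33, -329.85]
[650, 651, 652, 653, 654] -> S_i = 650 + 1*i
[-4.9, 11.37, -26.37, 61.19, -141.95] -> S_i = -4.90*(-2.32)^i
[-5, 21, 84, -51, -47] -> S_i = Random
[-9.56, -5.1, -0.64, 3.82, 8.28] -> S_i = -9.56 + 4.46*i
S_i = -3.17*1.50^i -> [-3.17, -4.76, -7.13, -10.7, -16.05]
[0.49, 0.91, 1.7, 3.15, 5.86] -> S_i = 0.49*1.86^i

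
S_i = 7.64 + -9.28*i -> [7.64, -1.64, -10.92, -20.2, -29.48]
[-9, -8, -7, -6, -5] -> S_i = -9 + 1*i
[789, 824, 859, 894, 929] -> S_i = 789 + 35*i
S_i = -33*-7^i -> [-33, 231, -1617, 11319, -79233]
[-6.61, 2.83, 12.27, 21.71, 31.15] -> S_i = -6.61 + 9.44*i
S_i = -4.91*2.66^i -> [-4.91, -13.06, -34.74, -92.41, -245.81]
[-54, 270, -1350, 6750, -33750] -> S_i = -54*-5^i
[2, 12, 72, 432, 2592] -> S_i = 2*6^i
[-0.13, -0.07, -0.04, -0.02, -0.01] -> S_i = -0.13*0.57^i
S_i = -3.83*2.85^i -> [-3.83, -10.92, -31.11, -88.66, -252.68]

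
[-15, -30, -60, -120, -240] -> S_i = -15*2^i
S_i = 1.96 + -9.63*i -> [1.96, -7.67, -17.3, -26.93, -36.56]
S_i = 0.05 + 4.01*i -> [0.05, 4.06, 8.07, 12.08, 16.09]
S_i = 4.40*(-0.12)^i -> [4.4, -0.53, 0.06, -0.01, 0.0]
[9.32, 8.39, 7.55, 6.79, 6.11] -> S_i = 9.32*0.90^i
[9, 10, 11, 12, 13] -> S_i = 9 + 1*i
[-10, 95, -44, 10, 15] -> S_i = Random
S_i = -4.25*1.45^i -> [-4.25, -6.16, -8.94, -12.96, -18.79]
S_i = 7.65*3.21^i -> [7.65, 24.56, 78.83, 253.03, 812.23]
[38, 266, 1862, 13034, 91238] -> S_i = 38*7^i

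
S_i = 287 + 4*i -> [287, 291, 295, 299, 303]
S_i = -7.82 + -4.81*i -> [-7.82, -12.63, -17.44, -22.25, -27.06]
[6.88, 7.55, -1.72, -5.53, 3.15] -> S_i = Random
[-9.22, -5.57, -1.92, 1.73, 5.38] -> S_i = -9.22 + 3.65*i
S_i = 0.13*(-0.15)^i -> [0.13, -0.02, 0.0, -0.0, 0.0]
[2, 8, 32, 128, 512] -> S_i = 2*4^i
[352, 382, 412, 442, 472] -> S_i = 352 + 30*i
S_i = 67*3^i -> [67, 201, 603, 1809, 5427]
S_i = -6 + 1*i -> [-6, -5, -4, -3, -2]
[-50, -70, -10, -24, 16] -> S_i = Random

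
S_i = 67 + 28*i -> [67, 95, 123, 151, 179]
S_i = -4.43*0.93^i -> [-4.43, -4.12, -3.83, -3.56, -3.31]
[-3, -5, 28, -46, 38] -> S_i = Random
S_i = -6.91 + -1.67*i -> [-6.91, -8.58, -10.25, -11.92, -13.59]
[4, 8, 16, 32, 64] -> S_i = 4*2^i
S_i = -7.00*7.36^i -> [-7.0, -51.52, -379.19, -2790.82, -20540.42]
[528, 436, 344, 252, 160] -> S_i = 528 + -92*i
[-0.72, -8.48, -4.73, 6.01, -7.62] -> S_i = Random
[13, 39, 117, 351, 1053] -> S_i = 13*3^i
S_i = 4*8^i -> [4, 32, 256, 2048, 16384]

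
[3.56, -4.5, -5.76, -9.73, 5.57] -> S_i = Random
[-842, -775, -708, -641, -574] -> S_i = -842 + 67*i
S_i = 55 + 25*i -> [55, 80, 105, 130, 155]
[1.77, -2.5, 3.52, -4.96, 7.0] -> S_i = 1.77*(-1.41)^i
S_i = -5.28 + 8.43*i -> [-5.28, 3.15, 11.58, 20.01, 28.44]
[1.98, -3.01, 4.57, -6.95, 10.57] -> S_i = 1.98*(-1.52)^i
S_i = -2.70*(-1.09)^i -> [-2.7, 2.94, -3.21, 3.5, -3.81]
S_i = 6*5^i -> [6, 30, 150, 750, 3750]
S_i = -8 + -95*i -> [-8, -103, -198, -293, -388]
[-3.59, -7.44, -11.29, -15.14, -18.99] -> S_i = -3.59 + -3.85*i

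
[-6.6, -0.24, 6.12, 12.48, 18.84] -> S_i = -6.60 + 6.36*i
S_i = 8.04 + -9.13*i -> [8.04, -1.09, -10.22, -19.35, -28.48]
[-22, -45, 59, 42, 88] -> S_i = Random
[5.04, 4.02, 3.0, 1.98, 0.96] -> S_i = 5.04 + -1.02*i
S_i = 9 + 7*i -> [9, 16, 23, 30, 37]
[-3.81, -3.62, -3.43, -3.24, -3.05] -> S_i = -3.81 + 0.19*i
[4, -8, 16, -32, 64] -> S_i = 4*-2^i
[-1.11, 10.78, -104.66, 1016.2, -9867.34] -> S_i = -1.11*(-9.71)^i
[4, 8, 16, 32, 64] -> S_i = 4*2^i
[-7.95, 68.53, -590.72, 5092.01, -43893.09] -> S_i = -7.95*(-8.62)^i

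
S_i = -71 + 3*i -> [-71, -68, -65, -62, -59]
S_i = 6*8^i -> [6, 48, 384, 3072, 24576]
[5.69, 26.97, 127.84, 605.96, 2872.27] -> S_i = 5.69*4.74^i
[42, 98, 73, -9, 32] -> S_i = Random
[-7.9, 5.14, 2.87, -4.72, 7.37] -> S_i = Random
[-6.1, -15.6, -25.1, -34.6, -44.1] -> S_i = -6.10 + -9.50*i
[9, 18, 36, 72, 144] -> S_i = 9*2^i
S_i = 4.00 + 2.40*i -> [4.0, 6.4, 8.8, 11.2, 13.6]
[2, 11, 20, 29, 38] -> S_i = 2 + 9*i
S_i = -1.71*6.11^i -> [-1.71, -10.45, -63.84, -390.05, -2383.2]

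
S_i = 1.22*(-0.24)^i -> [1.22, -0.29, 0.07, -0.02, 0.0]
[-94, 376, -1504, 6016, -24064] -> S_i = -94*-4^i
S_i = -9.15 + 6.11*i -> [-9.15, -3.04, 3.07, 9.18, 15.29]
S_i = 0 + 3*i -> [0, 3, 6, 9, 12]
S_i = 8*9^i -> [8, 72, 648, 5832, 52488]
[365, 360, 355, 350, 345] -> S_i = 365 + -5*i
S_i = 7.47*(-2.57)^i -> [7.47, -19.2, 49.34, -126.8, 325.88]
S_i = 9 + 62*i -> [9, 71, 133, 195, 257]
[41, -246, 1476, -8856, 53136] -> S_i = 41*-6^i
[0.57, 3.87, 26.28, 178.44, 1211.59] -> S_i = 0.57*6.79^i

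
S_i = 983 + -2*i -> [983, 981, 979, 977, 975]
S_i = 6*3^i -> [6, 18, 54, 162, 486]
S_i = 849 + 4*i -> [849, 853, 857, 861, 865]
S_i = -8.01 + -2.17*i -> [-8.01, -10.18, -12.35, -14.52, -16.69]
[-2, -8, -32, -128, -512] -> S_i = -2*4^i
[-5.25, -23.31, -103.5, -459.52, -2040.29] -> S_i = -5.25*4.44^i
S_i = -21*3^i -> [-21, -63, -189, -567, -1701]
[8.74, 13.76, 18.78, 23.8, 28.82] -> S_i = 8.74 + 5.02*i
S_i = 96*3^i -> [96, 288, 864, 2592, 7776]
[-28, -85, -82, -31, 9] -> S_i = Random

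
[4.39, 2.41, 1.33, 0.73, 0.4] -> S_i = 4.39*0.55^i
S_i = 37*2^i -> [37, 74, 148, 296, 592]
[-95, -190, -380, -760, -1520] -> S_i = -95*2^i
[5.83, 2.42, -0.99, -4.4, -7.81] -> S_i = 5.83 + -3.41*i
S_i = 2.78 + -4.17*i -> [2.78, -1.39, -5.56, -9.73, -13.9]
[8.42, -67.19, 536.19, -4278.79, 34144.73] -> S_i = 8.42*(-7.98)^i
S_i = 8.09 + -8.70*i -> [8.09, -0.61, -9.31, -18.01, -26.71]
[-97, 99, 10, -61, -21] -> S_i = Random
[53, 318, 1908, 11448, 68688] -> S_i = 53*6^i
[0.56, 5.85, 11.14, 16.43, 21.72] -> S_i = 0.56 + 5.29*i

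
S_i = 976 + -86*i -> [976, 890, 804, 718, 632]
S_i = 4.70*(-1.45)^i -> [4.7, -6.82, 9.88, -14.33, 20.78]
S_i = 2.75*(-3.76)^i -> [2.75, -10.34, 38.88, -146.18, 549.65]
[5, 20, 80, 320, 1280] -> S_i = 5*4^i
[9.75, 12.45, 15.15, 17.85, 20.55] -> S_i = 9.75 + 2.70*i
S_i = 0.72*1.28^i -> [0.72, 0.92, 1.18, 1.51, 1.93]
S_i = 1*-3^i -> [1, -3, 9, -27, 81]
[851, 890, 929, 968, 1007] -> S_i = 851 + 39*i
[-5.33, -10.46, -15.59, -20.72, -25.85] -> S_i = -5.33 + -5.13*i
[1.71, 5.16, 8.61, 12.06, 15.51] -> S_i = 1.71 + 3.45*i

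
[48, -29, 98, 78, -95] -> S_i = Random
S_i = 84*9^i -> [84, 756, 6804, 61236, 551124]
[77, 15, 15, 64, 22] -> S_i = Random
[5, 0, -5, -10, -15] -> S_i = 5 + -5*i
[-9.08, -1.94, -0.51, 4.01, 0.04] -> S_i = Random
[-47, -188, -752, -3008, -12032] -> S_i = -47*4^i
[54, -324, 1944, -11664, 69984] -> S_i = 54*-6^i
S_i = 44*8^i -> [44, 352, 2816, 22528, 180224]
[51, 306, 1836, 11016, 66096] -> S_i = 51*6^i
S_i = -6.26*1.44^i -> [-6.26, -9.01, -12.98, -18.69, -26.92]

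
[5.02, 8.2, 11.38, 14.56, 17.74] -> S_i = 5.02 + 3.18*i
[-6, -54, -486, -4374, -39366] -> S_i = -6*9^i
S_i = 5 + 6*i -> [5, 11, 17, 23, 29]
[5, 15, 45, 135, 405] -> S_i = 5*3^i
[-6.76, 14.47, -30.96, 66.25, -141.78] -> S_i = -6.76*(-2.14)^i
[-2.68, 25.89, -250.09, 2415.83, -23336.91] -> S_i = -2.68*(-9.66)^i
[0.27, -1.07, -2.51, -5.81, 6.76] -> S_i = Random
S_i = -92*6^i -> [-92, -552, -3312, -19872, -119232]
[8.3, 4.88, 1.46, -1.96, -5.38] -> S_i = 8.30 + -3.42*i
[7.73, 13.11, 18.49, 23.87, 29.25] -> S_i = 7.73 + 5.38*i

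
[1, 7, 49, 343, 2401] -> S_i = 1*7^i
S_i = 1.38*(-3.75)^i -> [1.38, -5.18, 19.41, -72.77, 272.9]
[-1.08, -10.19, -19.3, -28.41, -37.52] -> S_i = -1.08 + -9.11*i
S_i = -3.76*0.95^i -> [-3.76, -3.57, -3.39, -3.22, -3.06]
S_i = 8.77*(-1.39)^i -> [8.77, -12.19, 16.94, -23.55, 32.74]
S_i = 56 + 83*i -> [56, 139, 222, 305, 388]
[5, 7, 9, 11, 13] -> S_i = 5 + 2*i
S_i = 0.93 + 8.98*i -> [0.93, 9.91, 18.89, 27.87, 36.85]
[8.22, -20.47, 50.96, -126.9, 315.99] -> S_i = 8.22*(-2.49)^i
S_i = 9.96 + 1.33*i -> [9.96, 11.29, 12.62, 13.95, 15.28]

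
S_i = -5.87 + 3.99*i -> [-5.87, -1.88, 2.11, 6.1, 10.09]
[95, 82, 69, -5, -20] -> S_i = Random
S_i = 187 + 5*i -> [187, 192, 197, 202, 207]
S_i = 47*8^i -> [47, 376, 3008, 24064, 192512]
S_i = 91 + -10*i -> [91, 81, 71, 61, 51]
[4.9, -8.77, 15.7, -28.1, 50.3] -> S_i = 4.90*(-1.79)^i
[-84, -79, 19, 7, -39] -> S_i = Random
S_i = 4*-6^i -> [4, -24, 144, -864, 5184]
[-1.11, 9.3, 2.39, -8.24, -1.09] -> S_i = Random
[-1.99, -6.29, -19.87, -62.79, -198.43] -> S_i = -1.99*3.16^i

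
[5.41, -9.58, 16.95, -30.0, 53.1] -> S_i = 5.41*(-1.77)^i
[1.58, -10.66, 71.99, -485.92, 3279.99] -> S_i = 1.58*(-6.75)^i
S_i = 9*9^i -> [9, 81, 729, 6561, 59049]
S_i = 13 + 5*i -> [13, 18, 23, 28, 33]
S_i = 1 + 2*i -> [1, 3, 5, 7, 9]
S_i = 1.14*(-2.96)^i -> [1.14, -3.37, 9.99, -29.57, 87.51]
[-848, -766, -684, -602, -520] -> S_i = -848 + 82*i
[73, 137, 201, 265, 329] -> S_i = 73 + 64*i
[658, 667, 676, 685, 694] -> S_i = 658 + 9*i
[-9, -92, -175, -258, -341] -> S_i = -9 + -83*i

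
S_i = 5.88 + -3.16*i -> [5.88, 2.72, -0.44, -3.6, -6.76]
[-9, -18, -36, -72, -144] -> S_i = -9*2^i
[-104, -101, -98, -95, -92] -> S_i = -104 + 3*i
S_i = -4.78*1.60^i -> [-4.78, -7.65, -12.24, -19.58, -31.33]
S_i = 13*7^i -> [13, 91, 637, 4459, 31213]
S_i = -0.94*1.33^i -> [-0.94, -1.25, -1.66, -2.21, -2.94]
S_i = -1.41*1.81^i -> [-1.41, -2.55, -4.62, -8.36, -15.13]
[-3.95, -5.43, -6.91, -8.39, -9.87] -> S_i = -3.95 + -1.48*i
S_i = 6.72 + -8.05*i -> [6.72, -1.33, -9.38, -17.43, -25.48]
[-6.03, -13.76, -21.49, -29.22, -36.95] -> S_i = -6.03 + -7.73*i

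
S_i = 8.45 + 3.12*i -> [8.45, 11.57, 14.69, 17.81, 20.93]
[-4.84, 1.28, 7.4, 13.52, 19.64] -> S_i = -4.84 + 6.12*i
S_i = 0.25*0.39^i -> [0.25, 0.1, 0.04, 0.01, 0.01]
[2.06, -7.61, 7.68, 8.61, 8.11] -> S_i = Random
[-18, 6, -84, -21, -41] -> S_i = Random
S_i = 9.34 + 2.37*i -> [9.34, 11.71, 14.08, 16.45, 18.82]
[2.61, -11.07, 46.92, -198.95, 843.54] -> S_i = 2.61*(-4.24)^i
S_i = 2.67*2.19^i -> [2.67, 5.85, 12.81, 28.04, 61.42]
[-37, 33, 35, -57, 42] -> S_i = Random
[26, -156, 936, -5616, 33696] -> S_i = 26*-6^i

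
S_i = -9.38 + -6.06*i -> [-9.38, -15.44, -21.5, -27.56, -33.62]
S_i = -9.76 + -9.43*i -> [-9.76, -19.19, -28.62, -38.05, -47.48]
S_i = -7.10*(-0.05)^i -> [-7.1, 0.36, -0.02, 0.0, -0.0]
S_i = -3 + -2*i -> [-3, -5, -7, -9, -11]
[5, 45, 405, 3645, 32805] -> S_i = 5*9^i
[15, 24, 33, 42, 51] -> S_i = 15 + 9*i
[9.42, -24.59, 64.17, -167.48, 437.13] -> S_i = 9.42*(-2.61)^i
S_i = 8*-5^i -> [8, -40, 200, -1000, 5000]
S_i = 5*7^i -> [5, 35, 245, 1715, 12005]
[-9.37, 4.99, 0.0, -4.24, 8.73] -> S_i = Random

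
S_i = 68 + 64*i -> [68, 132, 196, 260, 324]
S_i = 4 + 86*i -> [4, 90, 176, 262, 348]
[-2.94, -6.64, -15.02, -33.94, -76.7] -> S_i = -2.94*2.26^i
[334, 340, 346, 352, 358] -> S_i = 334 + 6*i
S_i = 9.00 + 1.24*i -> [9.0, 10.24, 11.48, 12.72, 13.96]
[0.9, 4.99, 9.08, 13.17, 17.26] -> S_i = 0.90 + 4.09*i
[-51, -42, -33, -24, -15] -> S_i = -51 + 9*i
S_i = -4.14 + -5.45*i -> [-4.14, -9.59, -15.04, -20.49, -25.94]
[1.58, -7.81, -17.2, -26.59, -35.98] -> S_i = 1.58 + -9.39*i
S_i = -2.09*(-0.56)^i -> [-2.09, 1.17, -0.66, 0.37, -0.21]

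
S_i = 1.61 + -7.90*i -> [1.61, -6.29, -14.19, -22.09, -29.99]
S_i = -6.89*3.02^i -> [-6.89, -20.81, -62.84, -189.78, -573.12]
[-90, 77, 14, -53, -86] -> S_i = Random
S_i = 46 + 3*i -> [46, 49, 52, 55, 58]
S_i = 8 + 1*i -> [8, 9, 10, 11, 12]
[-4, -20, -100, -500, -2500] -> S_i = -4*5^i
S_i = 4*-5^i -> [4, -20, 100, -500, 2500]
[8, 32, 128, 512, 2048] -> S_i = 8*4^i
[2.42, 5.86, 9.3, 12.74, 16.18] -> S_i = 2.42 + 3.44*i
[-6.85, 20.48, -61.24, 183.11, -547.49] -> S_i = -6.85*(-2.99)^i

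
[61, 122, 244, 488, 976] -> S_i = 61*2^i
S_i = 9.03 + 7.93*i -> [9.03, 16.96, 24.89, 32.82, 40.75]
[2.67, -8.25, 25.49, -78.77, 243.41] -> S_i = 2.67*(-3.09)^i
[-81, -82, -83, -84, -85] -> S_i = -81 + -1*i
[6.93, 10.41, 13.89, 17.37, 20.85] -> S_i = 6.93 + 3.48*i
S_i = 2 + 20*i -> [2, 22, 42, 62, 82]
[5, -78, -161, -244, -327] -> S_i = 5 + -83*i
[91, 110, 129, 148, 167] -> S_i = 91 + 19*i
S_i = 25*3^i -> [25, 75, 225, 675, 2025]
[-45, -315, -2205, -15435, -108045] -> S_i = -45*7^i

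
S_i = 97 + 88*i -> [97, 185, 273, 361, 449]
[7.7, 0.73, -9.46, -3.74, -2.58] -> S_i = Random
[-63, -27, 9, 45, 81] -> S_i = -63 + 36*i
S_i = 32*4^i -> [32, 128, 512, 2048, 8192]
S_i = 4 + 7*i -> [4, 11, 18, 25, 32]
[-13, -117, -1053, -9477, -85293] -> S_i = -13*9^i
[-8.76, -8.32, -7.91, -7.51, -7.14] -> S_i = -8.76*0.95^i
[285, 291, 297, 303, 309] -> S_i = 285 + 6*i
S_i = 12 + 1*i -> [12, 13, 14, 15, 16]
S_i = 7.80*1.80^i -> [7.8, 14.04, 25.27, 45.49, 81.88]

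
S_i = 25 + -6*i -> [25, 19, 13, 7, 1]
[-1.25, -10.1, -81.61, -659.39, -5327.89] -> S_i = -1.25*8.08^i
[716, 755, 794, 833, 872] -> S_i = 716 + 39*i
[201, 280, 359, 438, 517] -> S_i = 201 + 79*i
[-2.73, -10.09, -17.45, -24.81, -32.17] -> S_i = -2.73 + -7.36*i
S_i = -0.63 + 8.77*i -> [-0.63, 8.14, 16.91, 25.68, 34.45]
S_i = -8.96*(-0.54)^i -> [-8.96, 4.84, -2.61, 1.41, -0.76]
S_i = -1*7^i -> [-1, -7, -49, -343, -2401]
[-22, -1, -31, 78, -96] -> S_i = Random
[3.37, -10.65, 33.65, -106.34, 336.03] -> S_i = 3.37*(-3.16)^i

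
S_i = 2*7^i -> [2, 14, 98, 686, 4802]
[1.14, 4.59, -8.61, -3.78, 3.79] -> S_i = Random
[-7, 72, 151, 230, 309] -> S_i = -7 + 79*i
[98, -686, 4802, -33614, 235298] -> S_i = 98*-7^i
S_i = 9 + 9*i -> [9, 18, 27, 36, 45]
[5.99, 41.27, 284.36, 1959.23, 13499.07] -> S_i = 5.99*6.89^i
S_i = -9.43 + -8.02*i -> [-9.43, -17.45, -25.47, -33.49, -41.51]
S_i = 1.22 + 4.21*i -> [1.22, 5.43, 9.64, 13.85, 18.06]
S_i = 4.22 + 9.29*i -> [4.22, 13.51, 22.8, 32.09, 41.38]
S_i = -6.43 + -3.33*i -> [-6.43, -9.76, -13.09, -16.42, -19.75]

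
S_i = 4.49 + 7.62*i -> [4.49, 12.11, 19.73, 27.35, 34.97]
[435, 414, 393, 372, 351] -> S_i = 435 + -21*i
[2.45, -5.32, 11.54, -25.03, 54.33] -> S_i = 2.45*(-2.17)^i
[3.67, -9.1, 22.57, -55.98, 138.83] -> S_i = 3.67*(-2.48)^i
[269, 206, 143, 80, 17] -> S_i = 269 + -63*i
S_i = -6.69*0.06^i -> [-6.69, -0.4, -0.02, -0.0, -0.0]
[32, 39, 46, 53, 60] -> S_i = 32 + 7*i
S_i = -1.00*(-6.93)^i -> [-1.0, 6.93, -48.02, 332.81, -2306.39]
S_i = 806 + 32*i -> [806, 838, 870, 902, 934]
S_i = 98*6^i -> [98, 588, 3528, 21168, 127008]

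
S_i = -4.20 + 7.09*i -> [-4.2, 2.89, 9.98, 17.07, 24.16]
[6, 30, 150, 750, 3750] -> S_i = 6*5^i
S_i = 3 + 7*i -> [3, 10, 17, 24, 31]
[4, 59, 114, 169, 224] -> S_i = 4 + 55*i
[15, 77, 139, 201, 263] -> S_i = 15 + 62*i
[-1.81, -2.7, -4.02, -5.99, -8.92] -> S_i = -1.81*1.49^i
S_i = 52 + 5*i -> [52, 57, 62, 67, 72]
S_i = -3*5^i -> [-3, -15, -75, -375, -1875]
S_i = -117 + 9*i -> [-117, -108, -99, -90, -81]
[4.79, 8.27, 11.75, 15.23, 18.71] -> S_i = 4.79 + 3.48*i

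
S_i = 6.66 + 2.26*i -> [6.66, 8.92, 11.18, 13.44, 15.7]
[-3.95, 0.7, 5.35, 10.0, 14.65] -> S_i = -3.95 + 4.65*i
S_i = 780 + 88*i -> [780, 868, 956, 1044, 1132]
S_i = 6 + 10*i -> [6, 16, 26, 36, 46]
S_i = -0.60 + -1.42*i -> [-0.6, -2.02, -3.44, -4.86, -6.28]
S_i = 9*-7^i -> [9, -63, 441, -3087, 21609]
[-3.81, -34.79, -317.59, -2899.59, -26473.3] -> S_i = -3.81*9.13^i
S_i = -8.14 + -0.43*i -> [-8.14, -8.57, -9.0, -9.43, -9.86]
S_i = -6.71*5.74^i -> [-6.71, -38.52, -221.08, -1268.99, -7284.0]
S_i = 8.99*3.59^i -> [8.99, 32.27, 115.86, 415.95, 1493.27]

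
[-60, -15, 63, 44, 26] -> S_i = Random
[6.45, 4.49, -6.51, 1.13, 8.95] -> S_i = Random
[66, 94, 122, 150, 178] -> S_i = 66 + 28*i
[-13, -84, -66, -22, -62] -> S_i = Random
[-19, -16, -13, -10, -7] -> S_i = -19 + 3*i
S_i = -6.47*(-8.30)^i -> [-6.47, 53.7, -445.72, 3699.46, -30705.53]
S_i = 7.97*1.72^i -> [7.97, 13.71, 23.58, 40.55, 69.75]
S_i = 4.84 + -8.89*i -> [4.84, -4.05, -12.94, -21.83, -30.72]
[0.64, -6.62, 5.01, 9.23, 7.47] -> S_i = Random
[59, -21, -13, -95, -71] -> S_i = Random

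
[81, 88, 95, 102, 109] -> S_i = 81 + 7*i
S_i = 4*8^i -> [4, 32, 256, 2048, 16384]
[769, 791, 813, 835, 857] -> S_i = 769 + 22*i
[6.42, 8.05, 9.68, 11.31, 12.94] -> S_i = 6.42 + 1.63*i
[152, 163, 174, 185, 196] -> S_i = 152 + 11*i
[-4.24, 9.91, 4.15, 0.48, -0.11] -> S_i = Random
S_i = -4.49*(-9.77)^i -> [-4.49, 43.87, -428.58, 4187.26, -40909.54]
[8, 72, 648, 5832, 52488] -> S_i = 8*9^i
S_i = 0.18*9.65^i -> [0.18, 1.74, 16.76, 161.75, 1560.92]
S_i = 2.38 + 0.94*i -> [2.38, 3.32, 4.26, 5.2, 6.14]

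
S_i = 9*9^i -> [9, 81, 729, 6561, 59049]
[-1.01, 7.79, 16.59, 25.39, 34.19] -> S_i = -1.01 + 8.80*i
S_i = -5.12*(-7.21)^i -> [-5.12, 36.92, -266.16, 1919.0, -13836.01]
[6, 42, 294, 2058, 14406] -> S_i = 6*7^i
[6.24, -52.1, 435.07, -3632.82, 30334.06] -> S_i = 6.24*(-8.35)^i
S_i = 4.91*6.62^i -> [4.91, 32.5, 215.18, 1424.48, 9430.04]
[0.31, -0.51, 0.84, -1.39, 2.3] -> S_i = 0.31*(-1.65)^i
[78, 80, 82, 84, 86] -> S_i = 78 + 2*i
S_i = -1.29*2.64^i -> [-1.29, -3.41, -8.99, -23.74, -62.66]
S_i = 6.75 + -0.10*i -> [6.75, 6.65, 6.55, 6.45, 6.35]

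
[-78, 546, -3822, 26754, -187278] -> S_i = -78*-7^i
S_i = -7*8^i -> [-7, -56, -448, -3584, -28672]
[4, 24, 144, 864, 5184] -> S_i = 4*6^i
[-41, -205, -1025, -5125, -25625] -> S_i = -41*5^i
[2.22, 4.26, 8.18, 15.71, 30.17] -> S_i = 2.22*1.92^i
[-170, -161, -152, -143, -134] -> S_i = -170 + 9*i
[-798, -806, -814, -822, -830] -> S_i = -798 + -8*i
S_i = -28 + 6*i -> [-28, -22, -16, -10, -4]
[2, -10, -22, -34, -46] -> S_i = 2 + -12*i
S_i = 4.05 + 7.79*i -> [4.05, 11.84, 19.63, 27.42, 35.21]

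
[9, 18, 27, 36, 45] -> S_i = 9 + 9*i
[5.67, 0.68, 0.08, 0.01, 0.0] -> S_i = 5.67*0.12^i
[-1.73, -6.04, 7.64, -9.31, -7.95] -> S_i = Random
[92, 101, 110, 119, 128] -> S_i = 92 + 9*i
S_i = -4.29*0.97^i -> [-4.29, -4.16, -4.04, -3.92, -3.8]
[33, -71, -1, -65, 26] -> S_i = Random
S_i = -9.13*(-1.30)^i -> [-9.13, 11.87, -15.43, 20.06, -26.08]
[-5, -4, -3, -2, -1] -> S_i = -5 + 1*i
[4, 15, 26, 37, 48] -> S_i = 4 + 11*i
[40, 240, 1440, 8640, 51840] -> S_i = 40*6^i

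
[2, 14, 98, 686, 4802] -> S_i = 2*7^i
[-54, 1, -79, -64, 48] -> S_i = Random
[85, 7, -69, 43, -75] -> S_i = Random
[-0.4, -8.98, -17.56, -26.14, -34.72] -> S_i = -0.40 + -8.58*i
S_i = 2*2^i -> [2, 4, 8, 16, 32]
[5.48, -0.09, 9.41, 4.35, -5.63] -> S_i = Random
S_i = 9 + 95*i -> [9, 104, 199, 294, 389]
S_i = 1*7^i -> [1, 7, 49, 343, 2401]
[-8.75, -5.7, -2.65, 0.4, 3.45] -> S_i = -8.75 + 3.05*i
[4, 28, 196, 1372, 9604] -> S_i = 4*7^i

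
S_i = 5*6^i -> [5, 30, 180, 1080, 6480]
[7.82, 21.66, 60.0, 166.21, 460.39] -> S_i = 7.82*2.77^i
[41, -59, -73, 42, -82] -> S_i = Random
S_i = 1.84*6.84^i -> [1.84, 12.59, 86.09, 588.82, 4027.56]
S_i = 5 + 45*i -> [5, 50, 95, 140, 185]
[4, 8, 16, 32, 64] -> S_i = 4*2^i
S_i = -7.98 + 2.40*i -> [-7.98, -5.58, -3.18, -0.78, 1.62]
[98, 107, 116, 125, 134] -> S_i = 98 + 9*i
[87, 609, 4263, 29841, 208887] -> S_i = 87*7^i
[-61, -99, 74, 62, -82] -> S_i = Random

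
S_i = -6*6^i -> [-6, -36, -216, -1296, -7776]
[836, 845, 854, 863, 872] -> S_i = 836 + 9*i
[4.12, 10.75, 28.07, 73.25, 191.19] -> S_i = 4.12*2.61^i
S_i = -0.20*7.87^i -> [-0.2, -1.57, -12.39, -97.49, -767.24]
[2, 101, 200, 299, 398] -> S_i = 2 + 99*i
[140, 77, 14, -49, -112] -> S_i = 140 + -63*i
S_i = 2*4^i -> [2, 8, 32, 128, 512]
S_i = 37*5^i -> [37, 185, 925, 4625, 23125]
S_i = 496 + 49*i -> [496, 545, 594, 643, 692]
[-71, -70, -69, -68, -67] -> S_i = -71 + 1*i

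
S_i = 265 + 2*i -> [265, 267, 269, 271, 273]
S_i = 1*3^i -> [1, 3, 9, 27, 81]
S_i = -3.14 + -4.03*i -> [-3.14, -7.17, -11.2, -15.23, -19.26]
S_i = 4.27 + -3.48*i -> [4.27, 0.79, -2.69, -6.17, -9.65]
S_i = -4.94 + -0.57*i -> [-4.94, -5.51, -6.08, -6.65, -7.22]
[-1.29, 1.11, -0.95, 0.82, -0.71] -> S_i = -1.29*(-0.86)^i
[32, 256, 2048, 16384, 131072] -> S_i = 32*8^i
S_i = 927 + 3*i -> [927, 930, 933, 936, 939]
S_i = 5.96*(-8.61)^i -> [5.96, -51.32, 441.83, -3804.13, 32753.59]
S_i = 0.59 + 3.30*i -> [0.59, 3.89, 7.19, 10.49, 13.79]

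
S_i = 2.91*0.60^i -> [2.91, 1.75, 1.05, 0.63, 0.38]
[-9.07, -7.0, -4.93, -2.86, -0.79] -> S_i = -9.07 + 2.07*i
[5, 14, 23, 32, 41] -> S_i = 5 + 9*i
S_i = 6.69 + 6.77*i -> [6.69, 13.46, 20.23, 27.0, 33.77]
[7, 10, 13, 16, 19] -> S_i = 7 + 3*i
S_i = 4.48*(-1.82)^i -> [4.48, -8.15, 14.84, -27.01, 49.15]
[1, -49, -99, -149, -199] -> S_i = 1 + -50*i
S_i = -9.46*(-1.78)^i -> [-9.46, 16.84, -29.97, 53.35, -94.97]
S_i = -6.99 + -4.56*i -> [-6.99, -11.55, -16.11, -20.67, -25.23]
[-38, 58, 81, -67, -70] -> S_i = Random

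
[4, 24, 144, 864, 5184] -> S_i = 4*6^i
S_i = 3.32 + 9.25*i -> [3.32, 12.57, 21.82, 31.07, 40.32]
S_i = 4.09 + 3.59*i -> [4.09, 7.68, 11.27, 14.86, 18.45]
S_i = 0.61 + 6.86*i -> [0.61, 7.47, 14.33, 21.19, 28.05]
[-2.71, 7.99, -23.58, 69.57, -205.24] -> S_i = -2.71*(-2.95)^i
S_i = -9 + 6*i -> [-9, -3, 3, 9, 15]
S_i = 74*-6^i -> [74, -444, 2664, -15984, 95904]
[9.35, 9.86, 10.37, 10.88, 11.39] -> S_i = 9.35 + 0.51*i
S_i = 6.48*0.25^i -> [6.48, 1.62, 0.4, 0.1, 0.03]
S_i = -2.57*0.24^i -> [-2.57, -0.62, -0.15, -0.04, -0.01]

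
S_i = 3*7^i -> [3, 21, 147, 1029, 7203]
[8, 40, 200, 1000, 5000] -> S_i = 8*5^i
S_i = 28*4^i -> [28, 112, 448, 1792, 7168]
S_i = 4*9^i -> [4, 36, 324, 2916, 26244]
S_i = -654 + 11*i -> [-654, -643, -632, -621, -610]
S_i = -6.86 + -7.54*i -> [-6.86, -14.4, -21.94, -29.48, -37.02]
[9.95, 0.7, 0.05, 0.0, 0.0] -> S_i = 9.95*0.07^i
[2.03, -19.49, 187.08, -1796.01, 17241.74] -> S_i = 2.03*(-9.60)^i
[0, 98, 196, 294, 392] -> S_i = 0 + 98*i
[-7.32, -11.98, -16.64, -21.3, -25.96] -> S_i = -7.32 + -4.66*i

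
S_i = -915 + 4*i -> [-915, -911, -907, -903, -899]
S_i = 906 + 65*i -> [906, 971, 1036, 1101, 1166]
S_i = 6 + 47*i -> [6, 53, 100, 147, 194]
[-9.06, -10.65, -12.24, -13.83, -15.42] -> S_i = -9.06 + -1.59*i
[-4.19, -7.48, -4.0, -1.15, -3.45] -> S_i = Random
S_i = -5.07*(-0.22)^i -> [-5.07, 1.12, -0.25, 0.05, -0.01]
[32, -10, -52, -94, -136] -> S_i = 32 + -42*i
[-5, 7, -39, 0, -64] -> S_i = Random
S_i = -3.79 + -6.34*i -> [-3.79, -10.13, -16.47, -22.81, -29.15]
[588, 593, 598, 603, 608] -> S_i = 588 + 5*i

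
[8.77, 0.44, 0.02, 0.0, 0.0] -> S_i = 8.77*0.05^i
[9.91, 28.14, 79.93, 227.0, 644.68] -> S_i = 9.91*2.84^i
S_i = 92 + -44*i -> [92, 48, 4, -40, -84]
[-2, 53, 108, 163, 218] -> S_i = -2 + 55*i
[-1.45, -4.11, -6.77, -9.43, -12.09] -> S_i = -1.45 + -2.66*i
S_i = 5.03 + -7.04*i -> [5.03, -2.01, -9.05, -16.09, -23.13]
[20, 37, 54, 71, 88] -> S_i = 20 + 17*i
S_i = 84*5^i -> [84, 420, 2100, 10500, 52500]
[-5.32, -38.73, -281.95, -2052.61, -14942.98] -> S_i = -5.32*7.28^i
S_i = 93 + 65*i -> [93, 158, 223, 288, 353]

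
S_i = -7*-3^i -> [-7, 21, -63, 189, -567]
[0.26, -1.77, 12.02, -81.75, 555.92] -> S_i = 0.26*(-6.80)^i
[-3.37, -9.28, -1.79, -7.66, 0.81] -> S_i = Random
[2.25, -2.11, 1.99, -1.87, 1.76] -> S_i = 2.25*(-0.94)^i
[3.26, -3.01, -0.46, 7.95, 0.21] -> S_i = Random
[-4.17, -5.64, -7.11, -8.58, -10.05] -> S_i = -4.17 + -1.47*i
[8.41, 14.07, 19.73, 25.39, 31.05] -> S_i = 8.41 + 5.66*i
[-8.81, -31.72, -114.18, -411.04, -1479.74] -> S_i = -8.81*3.60^i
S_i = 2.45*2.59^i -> [2.45, 6.35, 16.43, 42.57, 110.25]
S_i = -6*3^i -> [-6, -18, -54, -162, -486]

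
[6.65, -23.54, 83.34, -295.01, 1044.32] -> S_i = 6.65*(-3.54)^i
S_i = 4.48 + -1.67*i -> [4.48, 2.81, 1.14, -0.53, -2.2]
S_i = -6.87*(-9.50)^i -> [-6.87, 65.26, -620.02, 5890.17, -55956.58]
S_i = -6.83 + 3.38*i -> [-6.83, -3.45, -0.07, 3.31, 6.69]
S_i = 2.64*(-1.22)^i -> [2.64, -3.22, 3.93, -4.79, 5.85]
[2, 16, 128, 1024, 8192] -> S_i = 2*8^i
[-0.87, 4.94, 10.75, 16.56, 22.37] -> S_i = -0.87 + 5.81*i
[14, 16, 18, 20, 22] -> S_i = 14 + 2*i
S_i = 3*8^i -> [3, 24, 192, 1536, 12288]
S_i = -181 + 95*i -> [-181, -86, 9, 104, 199]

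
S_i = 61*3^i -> [61, 183, 549, 1647, 4941]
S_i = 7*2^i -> [7, 14, 28, 56, 112]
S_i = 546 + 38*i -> [546, 584, 622, 660, 698]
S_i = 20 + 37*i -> [20, 57, 94, 131, 168]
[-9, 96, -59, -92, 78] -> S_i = Random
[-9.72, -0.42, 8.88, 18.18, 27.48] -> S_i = -9.72 + 9.30*i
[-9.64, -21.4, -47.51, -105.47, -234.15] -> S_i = -9.64*2.22^i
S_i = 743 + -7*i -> [743, 736, 729, 722, 715]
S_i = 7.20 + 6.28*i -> [7.2, 13.48, 19.76, 26.04, 32.32]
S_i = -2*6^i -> [-2, -12, -72, -432, -2592]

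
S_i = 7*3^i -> [7, 21, 63, 189, 567]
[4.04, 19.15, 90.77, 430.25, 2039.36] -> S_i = 4.04*4.74^i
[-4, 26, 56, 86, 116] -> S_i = -4 + 30*i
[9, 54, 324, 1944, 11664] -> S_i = 9*6^i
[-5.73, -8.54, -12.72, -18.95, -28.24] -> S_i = -5.73*1.49^i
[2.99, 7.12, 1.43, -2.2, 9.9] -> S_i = Random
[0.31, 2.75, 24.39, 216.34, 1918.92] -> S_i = 0.31*8.87^i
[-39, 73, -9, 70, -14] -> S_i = Random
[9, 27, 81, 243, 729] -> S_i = 9*3^i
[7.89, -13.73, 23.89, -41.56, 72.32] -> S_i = 7.89*(-1.74)^i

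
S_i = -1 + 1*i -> [-1, 0, 1, 2, 3]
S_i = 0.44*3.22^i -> [0.44, 1.42, 4.56, 14.69, 47.3]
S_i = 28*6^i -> [28, 168, 1008, 6048, 36288]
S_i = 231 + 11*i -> [231, 242, 253, 264, 275]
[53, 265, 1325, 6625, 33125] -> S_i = 53*5^i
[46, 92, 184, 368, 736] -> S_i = 46*2^i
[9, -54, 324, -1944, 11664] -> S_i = 9*-6^i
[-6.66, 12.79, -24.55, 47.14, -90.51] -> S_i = -6.66*(-1.92)^i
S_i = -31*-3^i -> [-31, 93, -279, 837, -2511]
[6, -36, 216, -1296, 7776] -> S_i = 6*-6^i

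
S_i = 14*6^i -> [14, 84, 504, 3024, 18144]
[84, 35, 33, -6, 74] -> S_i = Random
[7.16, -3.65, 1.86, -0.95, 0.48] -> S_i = 7.16*(-0.51)^i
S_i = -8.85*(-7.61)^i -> [-8.85, 67.35, -512.52, 3900.29, -29681.23]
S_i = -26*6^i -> [-26, -156, -936, -5616, -33696]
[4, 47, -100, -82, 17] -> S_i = Random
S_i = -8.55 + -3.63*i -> [-8.55, -12.18, -15.81, -19.44, -23.07]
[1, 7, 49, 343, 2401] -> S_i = 1*7^i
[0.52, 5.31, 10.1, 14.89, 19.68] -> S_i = 0.52 + 4.79*i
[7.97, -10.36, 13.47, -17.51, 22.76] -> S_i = 7.97*(-1.30)^i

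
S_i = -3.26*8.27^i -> [-3.26, -26.96, -222.96, -1843.89, -15248.94]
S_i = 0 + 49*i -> [0, 49, 98, 147, 196]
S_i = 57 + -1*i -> [57, 56, 55, 54, 53]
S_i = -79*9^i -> [-79, -711, -6399, -57591, -518319]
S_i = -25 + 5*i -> [-25, -20, -15, -10, -5]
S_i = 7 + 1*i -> [7, 8, 9, 10, 11]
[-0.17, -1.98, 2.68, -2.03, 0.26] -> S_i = Random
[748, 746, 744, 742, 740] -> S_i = 748 + -2*i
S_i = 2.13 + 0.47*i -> [2.13, 2.6, 3.07, 3.54, 4.01]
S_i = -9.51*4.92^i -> [-9.51, -46.79, -230.2, -1132.6, -5572.38]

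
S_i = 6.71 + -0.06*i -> [6.71, 6.65, 6.59, 6.53, 6.47]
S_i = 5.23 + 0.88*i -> [5.23, 6.11, 6.99, 7.87, 8.75]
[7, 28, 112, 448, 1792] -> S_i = 7*4^i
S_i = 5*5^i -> [5, 25, 125, 625, 3125]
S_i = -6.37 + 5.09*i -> [-6.37, -1.28, 3.81, 8.9, 13.99]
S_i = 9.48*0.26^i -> [9.48, 2.46, 0.64, 0.17, 0.04]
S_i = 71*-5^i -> [71, -355, 1775, -8875, 44375]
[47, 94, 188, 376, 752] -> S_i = 47*2^i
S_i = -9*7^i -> [-9, -63, -441, -3087, -21609]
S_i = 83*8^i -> [83, 664, 5312, 42496, 339968]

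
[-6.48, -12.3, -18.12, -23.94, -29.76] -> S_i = -6.48 + -5.82*i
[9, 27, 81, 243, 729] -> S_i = 9*3^i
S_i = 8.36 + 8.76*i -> [8.36, 17.12, 25.88, 34.64, 43.4]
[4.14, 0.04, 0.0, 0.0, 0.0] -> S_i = 4.14*0.01^i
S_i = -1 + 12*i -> [-1, 11, 23, 35, 47]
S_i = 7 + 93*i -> [7, 100, 193, 286, 379]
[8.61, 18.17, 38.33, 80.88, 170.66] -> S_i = 8.61*2.11^i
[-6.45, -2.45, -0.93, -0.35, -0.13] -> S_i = -6.45*0.38^i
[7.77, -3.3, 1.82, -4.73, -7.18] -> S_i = Random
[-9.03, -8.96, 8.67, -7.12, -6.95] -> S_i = Random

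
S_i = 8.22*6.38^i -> [8.22, 52.44, 334.59, 2134.69, 13619.29]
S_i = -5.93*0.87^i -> [-5.93, -5.16, -4.49, -3.9, -3.4]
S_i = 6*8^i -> [6, 48, 384, 3072, 24576]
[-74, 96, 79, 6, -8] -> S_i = Random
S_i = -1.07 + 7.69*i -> [-1.07, 6.62, 14.31, 22.0, 29.69]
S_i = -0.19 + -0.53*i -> [-0.19, -0.72, -1.25, -1.78, -2.31]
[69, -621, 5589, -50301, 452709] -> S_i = 69*-9^i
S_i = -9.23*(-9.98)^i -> [-9.23, 92.12, -919.31, 9174.73, -91563.81]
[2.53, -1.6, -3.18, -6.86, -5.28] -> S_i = Random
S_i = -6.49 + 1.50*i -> [-6.49, -4.99, -3.49, -1.99, -0.49]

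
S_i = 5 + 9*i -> [5, 14, 23, 32, 41]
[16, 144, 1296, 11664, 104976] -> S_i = 16*9^i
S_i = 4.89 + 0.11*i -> [4.89, 5.0, 5.11, 5.22, 5.33]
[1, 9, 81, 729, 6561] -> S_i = 1*9^i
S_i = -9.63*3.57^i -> [-9.63, -34.38, -122.73, -438.16, -1564.22]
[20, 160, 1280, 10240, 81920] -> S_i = 20*8^i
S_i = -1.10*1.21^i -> [-1.1, -1.33, -1.61, -1.95, -2.36]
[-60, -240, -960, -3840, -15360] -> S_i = -60*4^i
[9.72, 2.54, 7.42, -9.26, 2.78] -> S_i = Random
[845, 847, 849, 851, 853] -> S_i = 845 + 2*i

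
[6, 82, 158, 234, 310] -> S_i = 6 + 76*i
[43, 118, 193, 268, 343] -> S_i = 43 + 75*i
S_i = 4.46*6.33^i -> [4.46, 28.23, 178.71, 1131.22, 7160.6]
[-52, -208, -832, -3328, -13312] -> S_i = -52*4^i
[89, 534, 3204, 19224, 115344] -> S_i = 89*6^i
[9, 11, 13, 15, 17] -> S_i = 9 + 2*i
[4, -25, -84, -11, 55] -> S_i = Random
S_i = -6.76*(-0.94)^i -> [-6.76, 6.35, -5.97, 5.61, -5.28]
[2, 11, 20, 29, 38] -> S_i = 2 + 9*i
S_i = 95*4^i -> [95, 380, 1520, 6080, 24320]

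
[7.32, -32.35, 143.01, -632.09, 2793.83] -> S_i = 7.32*(-4.42)^i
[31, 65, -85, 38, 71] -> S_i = Random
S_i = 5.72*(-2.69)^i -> [5.72, -15.39, 41.39, -111.34, 299.51]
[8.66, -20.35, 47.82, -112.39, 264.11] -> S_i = 8.66*(-2.35)^i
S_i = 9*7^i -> [9, 63, 441, 3087, 21609]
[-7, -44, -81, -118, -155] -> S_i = -7 + -37*i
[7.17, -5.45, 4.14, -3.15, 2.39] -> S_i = 7.17*(-0.76)^i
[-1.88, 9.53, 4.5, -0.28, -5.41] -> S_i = Random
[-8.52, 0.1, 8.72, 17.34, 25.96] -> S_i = -8.52 + 8.62*i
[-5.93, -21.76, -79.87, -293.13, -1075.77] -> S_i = -5.93*3.67^i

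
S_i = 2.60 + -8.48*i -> [2.6, -5.88, -14.36, -22.84, -31.32]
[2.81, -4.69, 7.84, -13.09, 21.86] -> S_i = 2.81*(-1.67)^i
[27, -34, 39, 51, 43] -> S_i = Random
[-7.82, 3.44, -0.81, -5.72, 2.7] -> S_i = Random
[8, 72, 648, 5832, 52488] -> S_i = 8*9^i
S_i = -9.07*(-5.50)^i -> [-9.07, 49.89, -274.37, 1509.02, -8299.62]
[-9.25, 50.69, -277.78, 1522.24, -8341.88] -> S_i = -9.25*(-5.48)^i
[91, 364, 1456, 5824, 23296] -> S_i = 91*4^i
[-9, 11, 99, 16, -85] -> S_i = Random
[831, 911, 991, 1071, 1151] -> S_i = 831 + 80*i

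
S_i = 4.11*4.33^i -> [4.11, 17.8, 77.06, 333.66, 1444.75]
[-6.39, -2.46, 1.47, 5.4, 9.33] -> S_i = -6.39 + 3.93*i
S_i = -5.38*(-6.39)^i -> [-5.38, 34.38, -219.68, 1403.73, -8969.86]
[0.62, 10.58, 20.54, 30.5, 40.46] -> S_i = 0.62 + 9.96*i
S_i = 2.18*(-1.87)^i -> [2.18, -4.08, 7.62, -14.26, 26.66]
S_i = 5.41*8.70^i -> [5.41, 47.07, 409.48, 3562.5, 30993.76]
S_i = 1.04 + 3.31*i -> [1.04, 4.35, 7.66, 10.97, 14.28]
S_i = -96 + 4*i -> [-96, -92, -88, -84, -80]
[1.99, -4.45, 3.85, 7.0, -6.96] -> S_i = Random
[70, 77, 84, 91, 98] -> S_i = 70 + 7*i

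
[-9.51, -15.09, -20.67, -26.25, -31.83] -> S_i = -9.51 + -5.58*i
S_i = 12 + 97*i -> [12, 109, 206, 303, 400]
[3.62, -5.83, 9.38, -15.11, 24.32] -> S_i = 3.62*(-1.61)^i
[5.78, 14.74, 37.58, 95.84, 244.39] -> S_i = 5.78*2.55^i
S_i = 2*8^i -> [2, 16, 128, 1024, 8192]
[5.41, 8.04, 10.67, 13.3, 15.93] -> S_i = 5.41 + 2.63*i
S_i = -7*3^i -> [-7, -21, -63, -189, -567]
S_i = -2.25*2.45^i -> [-2.25, -5.51, -13.51, -33.09, -81.07]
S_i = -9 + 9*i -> [-9, 0, 9, 18, 27]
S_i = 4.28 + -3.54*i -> [4.28, 0.74, -2.8, -6.34, -9.88]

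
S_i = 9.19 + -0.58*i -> [9.19, 8.61, 8.03, 7.45, 6.87]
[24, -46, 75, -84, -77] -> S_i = Random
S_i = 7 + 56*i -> [7, 63, 119, 175, 231]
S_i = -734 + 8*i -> [-734, -726, -718, -710, -702]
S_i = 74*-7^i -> [74, -518, 3626, -25382, 177674]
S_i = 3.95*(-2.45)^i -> [3.95, -9.68, 23.71, -58.09, 142.32]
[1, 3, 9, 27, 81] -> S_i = 1*3^i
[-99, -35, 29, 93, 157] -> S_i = -99 + 64*i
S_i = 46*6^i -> [46, 276, 1656, 9936, 59616]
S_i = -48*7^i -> [-48, -336, -2352, -16464, -115248]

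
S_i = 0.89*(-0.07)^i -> [0.89, -0.06, 0.0, -0.0, 0.0]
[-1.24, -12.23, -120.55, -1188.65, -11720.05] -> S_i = -1.24*9.86^i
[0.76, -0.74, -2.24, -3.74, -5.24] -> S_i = 0.76 + -1.50*i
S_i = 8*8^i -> [8, 64, 512, 4096, 32768]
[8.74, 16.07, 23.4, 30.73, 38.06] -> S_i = 8.74 + 7.33*i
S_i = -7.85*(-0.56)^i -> [-7.85, 4.4, -2.46, 1.38, -0.77]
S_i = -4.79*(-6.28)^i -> [-4.79, 30.08, -188.91, 1186.35, -7450.31]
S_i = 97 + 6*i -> [97, 103, 109, 115, 121]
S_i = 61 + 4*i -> [61, 65, 69, 73, 77]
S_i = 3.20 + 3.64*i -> [3.2, 6.84, 10.48, 14.12, 17.76]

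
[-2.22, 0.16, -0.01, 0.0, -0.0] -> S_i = -2.22*(-0.07)^i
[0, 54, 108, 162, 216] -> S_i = 0 + 54*i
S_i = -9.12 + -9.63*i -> [-9.12, -18.75, -28.38, -38.01, -47.64]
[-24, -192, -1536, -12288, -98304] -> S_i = -24*8^i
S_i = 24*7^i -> [24, 168, 1176, 8232, 57624]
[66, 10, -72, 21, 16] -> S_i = Random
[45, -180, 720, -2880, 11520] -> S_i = 45*-4^i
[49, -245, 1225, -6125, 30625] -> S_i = 49*-5^i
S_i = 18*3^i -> [18, 54, 162, 486, 1458]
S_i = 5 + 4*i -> [5, 9, 13, 17, 21]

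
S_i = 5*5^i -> [5, 25, 125, 625, 3125]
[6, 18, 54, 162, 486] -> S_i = 6*3^i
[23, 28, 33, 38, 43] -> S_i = 23 + 5*i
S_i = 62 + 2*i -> [62, 64, 66, 68, 70]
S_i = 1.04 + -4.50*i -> [1.04, -3.46, -7.96, -12.46, -16.96]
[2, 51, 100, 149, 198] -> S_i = 2 + 49*i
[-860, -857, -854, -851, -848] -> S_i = -860 + 3*i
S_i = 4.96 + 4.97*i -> [4.96, 9.93, 14.9, 19.87, 24.84]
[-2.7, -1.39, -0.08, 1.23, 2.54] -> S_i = -2.70 + 1.31*i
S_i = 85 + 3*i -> [85, 88, 91, 94, 97]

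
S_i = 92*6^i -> [92, 552, 3312, 19872, 119232]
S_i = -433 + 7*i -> [-433, -426, -419, -412, -405]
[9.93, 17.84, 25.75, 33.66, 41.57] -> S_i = 9.93 + 7.91*i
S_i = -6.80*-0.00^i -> [-6.8, 0.0, -0.0, 0.0, -0.0]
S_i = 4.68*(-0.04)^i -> [4.68, -0.19, 0.01, -0.0, 0.0]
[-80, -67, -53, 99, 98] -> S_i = Random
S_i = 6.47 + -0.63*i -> [6.47, 5.84, 5.21, 4.58, 3.95]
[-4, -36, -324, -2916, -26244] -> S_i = -4*9^i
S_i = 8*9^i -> [8, 72, 648, 5832, 52488]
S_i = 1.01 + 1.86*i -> [1.01, 2.87, 4.73, 6.59, 8.45]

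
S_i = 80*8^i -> [80, 640, 5120, 40960, 327680]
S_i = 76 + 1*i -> [76, 77, 78, 79, 80]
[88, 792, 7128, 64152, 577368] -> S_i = 88*9^i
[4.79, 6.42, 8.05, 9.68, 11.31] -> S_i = 4.79 + 1.63*i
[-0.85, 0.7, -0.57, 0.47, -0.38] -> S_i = -0.85*(-0.82)^i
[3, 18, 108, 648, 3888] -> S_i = 3*6^i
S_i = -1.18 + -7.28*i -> [-1.18, -8.46, -15.74, -23.02, -30.3]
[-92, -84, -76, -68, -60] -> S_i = -92 + 8*i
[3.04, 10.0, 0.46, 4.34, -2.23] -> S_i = Random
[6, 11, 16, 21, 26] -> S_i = 6 + 5*i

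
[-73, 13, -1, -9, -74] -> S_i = Random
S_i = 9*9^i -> [9, 81, 729, 6561, 59049]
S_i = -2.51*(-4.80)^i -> [-2.51, 12.05, -57.83, 277.59, -1332.41]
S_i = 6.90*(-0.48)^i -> [6.9, -3.31, 1.59, -0.76, 0.37]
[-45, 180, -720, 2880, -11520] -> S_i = -45*-4^i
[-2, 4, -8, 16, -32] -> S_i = -2*-2^i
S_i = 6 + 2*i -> [6, 8, 10, 12, 14]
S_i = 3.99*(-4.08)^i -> [3.99, -16.28, 66.42, -270.99, 1105.64]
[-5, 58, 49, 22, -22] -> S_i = Random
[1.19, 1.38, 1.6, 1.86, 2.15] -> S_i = 1.19*1.16^i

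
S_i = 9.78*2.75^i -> [9.78, 26.9, 73.96, 203.39, 559.33]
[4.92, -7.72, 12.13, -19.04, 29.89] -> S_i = 4.92*(-1.57)^i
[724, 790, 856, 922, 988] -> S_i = 724 + 66*i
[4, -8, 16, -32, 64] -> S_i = 4*-2^i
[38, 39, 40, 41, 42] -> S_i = 38 + 1*i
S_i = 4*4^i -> [4, 16, 64, 256, 1024]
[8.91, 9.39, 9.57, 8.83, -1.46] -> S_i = Random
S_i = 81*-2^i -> [81, -162, 324, -648, 1296]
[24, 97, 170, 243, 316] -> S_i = 24 + 73*i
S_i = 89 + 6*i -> [89, 95, 101, 107, 113]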